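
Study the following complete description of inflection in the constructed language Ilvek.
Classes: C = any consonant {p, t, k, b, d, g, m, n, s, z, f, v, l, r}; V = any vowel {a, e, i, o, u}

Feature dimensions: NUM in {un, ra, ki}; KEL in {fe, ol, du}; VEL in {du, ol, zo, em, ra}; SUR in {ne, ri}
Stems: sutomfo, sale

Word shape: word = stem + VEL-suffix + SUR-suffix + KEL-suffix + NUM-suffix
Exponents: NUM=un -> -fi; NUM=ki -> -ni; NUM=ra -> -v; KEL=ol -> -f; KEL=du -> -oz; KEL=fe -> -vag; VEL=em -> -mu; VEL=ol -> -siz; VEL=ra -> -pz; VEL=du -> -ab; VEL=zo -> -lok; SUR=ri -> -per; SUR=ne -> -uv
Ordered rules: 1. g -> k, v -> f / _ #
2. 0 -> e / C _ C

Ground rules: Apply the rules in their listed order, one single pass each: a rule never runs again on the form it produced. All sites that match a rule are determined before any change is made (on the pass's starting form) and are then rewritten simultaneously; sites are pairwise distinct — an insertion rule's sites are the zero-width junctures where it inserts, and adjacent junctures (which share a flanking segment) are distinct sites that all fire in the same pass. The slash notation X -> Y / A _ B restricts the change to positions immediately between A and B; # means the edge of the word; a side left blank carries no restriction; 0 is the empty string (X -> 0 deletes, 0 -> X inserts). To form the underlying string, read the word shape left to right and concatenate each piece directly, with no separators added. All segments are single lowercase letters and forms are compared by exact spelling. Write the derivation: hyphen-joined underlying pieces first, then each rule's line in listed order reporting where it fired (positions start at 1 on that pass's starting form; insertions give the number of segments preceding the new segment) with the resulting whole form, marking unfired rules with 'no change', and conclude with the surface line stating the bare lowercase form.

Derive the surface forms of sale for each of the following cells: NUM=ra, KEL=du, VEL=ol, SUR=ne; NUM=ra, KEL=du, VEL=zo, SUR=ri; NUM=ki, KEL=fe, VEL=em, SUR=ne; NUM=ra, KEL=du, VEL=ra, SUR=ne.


cell NUM=ra, KEL=du, VEL=ol, SUR=ne:
underlying: sale-siz-uv-oz-v
1. g -> k, v -> f / _ #: fires at position(s) 12: salesizuvozf
2. 0 -> e / C _ C: inserts after position(s) 11: salesizuvozef
surface: salesizuvozef

cell NUM=ra, KEL=du, VEL=zo, SUR=ri:
underlying: sale-lok-per-oz-v
1. g -> k, v -> f / _ #: fires at position(s) 13: salelokperozf
2. 0 -> e / C _ C: inserts after position(s) 7, 12: salelokeperozef
surface: salelokeperozef

cell NUM=ki, KEL=fe, VEL=em, SUR=ne:
underlying: sale-mu-uv-vag-ni
1. g -> k, v -> f / _ #: no change
2. 0 -> e / C _ C: inserts after position(s) 8, 11: salemuuvevageni
surface: salemuuvevageni

cell NUM=ra, KEL=du, VEL=ra, SUR=ne:
underlying: sale-pz-uv-oz-v
1. g -> k, v -> f / _ #: fires at position(s) 11: salepzuvozf
2. 0 -> e / C _ C: inserts after position(s) 5, 10: salepezuvozef
surface: salepezuvozef


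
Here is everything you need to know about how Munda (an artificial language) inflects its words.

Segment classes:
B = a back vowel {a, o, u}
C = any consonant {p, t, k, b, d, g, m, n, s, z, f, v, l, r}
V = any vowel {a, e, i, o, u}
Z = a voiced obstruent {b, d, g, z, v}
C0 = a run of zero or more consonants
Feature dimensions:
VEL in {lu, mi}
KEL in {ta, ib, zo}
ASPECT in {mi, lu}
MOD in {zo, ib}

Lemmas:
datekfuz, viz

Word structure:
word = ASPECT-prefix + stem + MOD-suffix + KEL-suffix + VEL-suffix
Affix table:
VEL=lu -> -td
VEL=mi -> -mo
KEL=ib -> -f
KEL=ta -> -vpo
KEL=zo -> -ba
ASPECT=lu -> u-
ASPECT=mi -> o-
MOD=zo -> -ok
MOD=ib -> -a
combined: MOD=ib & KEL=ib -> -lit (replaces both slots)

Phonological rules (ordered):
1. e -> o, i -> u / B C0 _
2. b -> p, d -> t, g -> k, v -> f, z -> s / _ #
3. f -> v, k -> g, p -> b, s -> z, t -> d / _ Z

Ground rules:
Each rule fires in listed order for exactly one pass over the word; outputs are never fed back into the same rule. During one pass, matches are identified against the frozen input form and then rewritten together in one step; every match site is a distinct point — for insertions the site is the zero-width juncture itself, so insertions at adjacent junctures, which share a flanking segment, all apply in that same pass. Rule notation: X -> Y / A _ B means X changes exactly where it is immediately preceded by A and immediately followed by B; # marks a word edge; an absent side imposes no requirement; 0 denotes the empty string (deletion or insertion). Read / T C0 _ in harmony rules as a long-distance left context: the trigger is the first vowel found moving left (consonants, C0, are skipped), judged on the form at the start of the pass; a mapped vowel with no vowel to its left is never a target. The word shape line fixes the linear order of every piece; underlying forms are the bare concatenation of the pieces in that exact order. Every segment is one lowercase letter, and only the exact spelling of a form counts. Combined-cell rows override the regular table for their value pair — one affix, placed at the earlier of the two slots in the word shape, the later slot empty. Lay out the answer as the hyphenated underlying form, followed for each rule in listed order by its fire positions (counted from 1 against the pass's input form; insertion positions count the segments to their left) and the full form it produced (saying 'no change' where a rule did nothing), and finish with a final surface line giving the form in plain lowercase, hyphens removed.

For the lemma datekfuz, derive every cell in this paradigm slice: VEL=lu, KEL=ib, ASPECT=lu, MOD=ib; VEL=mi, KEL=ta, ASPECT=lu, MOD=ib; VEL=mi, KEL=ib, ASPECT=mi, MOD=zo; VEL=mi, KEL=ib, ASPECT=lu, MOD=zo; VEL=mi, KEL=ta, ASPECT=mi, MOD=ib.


cell VEL=lu, KEL=ib, ASPECT=lu, MOD=ib:
underlying: u-datekfuz-lit-td
1. e -> o, i -> u / B C0 _: fires at position(s) 5, 11: udatokfuzluttd
2. b -> p, d -> t, g -> k, v -> f, z -> s / _ #: fires at position(s) 14: udatokfuzluttt
3. f -> v, k -> g, p -> b, s -> z, t -> d / _ Z: no change
surface: udatokfuzluttt

cell VEL=mi, KEL=ta, ASPECT=lu, MOD=ib:
underlying: u-datekfuz-a-vpo-mo
1. e -> o, i -> u / B C0 _: fires at position(s) 5: udatokfuzavpomo
2. b -> p, d -> t, g -> k, v -> f, z -> s / _ #: no change
3. f -> v, k -> g, p -> b, s -> z, t -> d / _ Z: no change
surface: udatokfuzavpomo

cell VEL=mi, KEL=ib, ASPECT=mi, MOD=zo:
underlying: o-datekfuz-ok-f-mo
1. e -> o, i -> u / B C0 _: fires at position(s) 5: odatokfuzokfmo
2. b -> p, d -> t, g -> k, v -> f, z -> s / _ #: no change
3. f -> v, k -> g, p -> b, s -> z, t -> d / _ Z: no change
surface: odatokfuzokfmo

cell VEL=mi, KEL=ib, ASPECT=lu, MOD=zo:
underlying: u-datekfuz-ok-f-mo
1. e -> o, i -> u / B C0 _: fires at position(s) 5: udatokfuzokfmo
2. b -> p, d -> t, g -> k, v -> f, z -> s / _ #: no change
3. f -> v, k -> g, p -> b, s -> z, t -> d / _ Z: no change
surface: udatokfuzokfmo

cell VEL=mi, KEL=ta, ASPECT=mi, MOD=ib:
underlying: o-datekfuz-a-vpo-mo
1. e -> o, i -> u / B C0 _: fires at position(s) 5: odatokfuzavpomo
2. b -> p, d -> t, g -> k, v -> f, z -> s / _ #: no change
3. f -> v, k -> g, p -> b, s -> z, t -> d / _ Z: no change
surface: odatokfuzavpomo


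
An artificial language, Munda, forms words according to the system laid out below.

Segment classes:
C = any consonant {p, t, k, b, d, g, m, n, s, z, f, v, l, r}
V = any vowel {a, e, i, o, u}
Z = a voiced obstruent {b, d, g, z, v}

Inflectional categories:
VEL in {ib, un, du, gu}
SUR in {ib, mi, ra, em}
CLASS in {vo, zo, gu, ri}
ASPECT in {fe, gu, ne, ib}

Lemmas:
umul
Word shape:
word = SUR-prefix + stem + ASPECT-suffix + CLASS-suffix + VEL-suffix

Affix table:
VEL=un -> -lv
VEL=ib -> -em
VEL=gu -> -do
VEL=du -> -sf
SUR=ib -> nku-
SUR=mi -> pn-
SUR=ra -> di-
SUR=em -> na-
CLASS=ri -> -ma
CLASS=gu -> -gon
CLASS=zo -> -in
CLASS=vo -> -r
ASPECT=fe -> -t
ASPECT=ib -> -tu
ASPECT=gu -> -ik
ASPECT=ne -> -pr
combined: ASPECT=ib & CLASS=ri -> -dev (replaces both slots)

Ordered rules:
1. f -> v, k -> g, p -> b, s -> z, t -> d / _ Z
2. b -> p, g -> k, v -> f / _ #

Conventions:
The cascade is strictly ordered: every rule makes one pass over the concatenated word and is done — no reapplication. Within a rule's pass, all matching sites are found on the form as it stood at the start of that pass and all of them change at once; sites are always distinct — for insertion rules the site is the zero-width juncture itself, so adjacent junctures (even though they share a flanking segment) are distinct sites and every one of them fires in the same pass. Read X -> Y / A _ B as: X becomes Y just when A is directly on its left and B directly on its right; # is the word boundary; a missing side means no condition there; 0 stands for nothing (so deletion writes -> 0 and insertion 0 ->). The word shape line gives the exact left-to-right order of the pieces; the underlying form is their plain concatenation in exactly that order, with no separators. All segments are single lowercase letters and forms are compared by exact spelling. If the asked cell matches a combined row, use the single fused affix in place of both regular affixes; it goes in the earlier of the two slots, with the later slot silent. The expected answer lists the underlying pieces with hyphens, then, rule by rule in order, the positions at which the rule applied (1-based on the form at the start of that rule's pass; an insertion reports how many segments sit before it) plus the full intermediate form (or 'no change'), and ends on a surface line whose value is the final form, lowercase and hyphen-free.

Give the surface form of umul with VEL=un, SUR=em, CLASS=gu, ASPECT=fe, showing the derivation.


underlying: na-umul-t-gon-lv
1. f -> v, k -> g, p -> b, s -> z, t -> d / _ Z: fires at position(s) 7: naumuldgonlv
2. b -> p, g -> k, v -> f / _ #: fires at position(s) 12: naumuldgonlf
surface: naumuldgonlf


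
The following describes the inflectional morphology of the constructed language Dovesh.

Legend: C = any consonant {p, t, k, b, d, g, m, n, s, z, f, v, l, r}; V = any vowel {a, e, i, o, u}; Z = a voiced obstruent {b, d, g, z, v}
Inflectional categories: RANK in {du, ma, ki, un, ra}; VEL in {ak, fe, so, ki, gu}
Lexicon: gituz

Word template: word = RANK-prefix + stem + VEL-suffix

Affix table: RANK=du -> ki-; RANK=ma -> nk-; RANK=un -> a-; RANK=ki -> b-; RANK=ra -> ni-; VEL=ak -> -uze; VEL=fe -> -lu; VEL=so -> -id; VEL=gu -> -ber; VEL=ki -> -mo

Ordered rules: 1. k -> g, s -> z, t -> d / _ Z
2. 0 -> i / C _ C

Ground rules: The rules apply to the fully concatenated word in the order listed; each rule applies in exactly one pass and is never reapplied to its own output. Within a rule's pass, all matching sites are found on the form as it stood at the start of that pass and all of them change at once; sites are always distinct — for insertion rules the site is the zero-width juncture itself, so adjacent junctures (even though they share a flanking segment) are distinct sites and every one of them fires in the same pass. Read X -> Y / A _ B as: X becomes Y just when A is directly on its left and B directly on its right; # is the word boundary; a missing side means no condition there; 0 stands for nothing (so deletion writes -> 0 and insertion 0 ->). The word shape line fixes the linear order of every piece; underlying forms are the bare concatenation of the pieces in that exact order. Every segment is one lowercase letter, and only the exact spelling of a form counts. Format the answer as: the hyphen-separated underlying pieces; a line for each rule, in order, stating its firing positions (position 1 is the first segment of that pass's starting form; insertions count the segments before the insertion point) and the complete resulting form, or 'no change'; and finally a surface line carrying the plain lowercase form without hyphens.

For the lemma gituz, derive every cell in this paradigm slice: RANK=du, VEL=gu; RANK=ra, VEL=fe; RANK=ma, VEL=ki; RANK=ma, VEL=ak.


cell RANK=du, VEL=gu:
underlying: ki-gituz-ber
1. k -> g, s -> z, t -> d / _ Z: no change
2. 0 -> i / C _ C: inserts after position(s) 7: kigituziber
surface: kigituziber

cell RANK=ra, VEL=fe:
underlying: ni-gituz-lu
1. k -> g, s -> z, t -> d / _ Z: no change
2. 0 -> i / C _ C: inserts after position(s) 7: nigituzilu
surface: nigituzilu

cell RANK=ma, VEL=ki:
underlying: nk-gituz-mo
1. k -> g, s -> z, t -> d / _ Z: fires at position(s) 2: nggituzmo
2. 0 -> i / C _ C: inserts after position(s) 1, 2, 7: nigigituzimo
surface: nigigituzimo

cell RANK=ma, VEL=ak:
underlying: nk-gituz-uze
1. k -> g, s -> z, t -> d / _ Z: fires at position(s) 2: nggituzuze
2. 0 -> i / C _ C: inserts after position(s) 1, 2: nigigituzuze
surface: nigigituzuze


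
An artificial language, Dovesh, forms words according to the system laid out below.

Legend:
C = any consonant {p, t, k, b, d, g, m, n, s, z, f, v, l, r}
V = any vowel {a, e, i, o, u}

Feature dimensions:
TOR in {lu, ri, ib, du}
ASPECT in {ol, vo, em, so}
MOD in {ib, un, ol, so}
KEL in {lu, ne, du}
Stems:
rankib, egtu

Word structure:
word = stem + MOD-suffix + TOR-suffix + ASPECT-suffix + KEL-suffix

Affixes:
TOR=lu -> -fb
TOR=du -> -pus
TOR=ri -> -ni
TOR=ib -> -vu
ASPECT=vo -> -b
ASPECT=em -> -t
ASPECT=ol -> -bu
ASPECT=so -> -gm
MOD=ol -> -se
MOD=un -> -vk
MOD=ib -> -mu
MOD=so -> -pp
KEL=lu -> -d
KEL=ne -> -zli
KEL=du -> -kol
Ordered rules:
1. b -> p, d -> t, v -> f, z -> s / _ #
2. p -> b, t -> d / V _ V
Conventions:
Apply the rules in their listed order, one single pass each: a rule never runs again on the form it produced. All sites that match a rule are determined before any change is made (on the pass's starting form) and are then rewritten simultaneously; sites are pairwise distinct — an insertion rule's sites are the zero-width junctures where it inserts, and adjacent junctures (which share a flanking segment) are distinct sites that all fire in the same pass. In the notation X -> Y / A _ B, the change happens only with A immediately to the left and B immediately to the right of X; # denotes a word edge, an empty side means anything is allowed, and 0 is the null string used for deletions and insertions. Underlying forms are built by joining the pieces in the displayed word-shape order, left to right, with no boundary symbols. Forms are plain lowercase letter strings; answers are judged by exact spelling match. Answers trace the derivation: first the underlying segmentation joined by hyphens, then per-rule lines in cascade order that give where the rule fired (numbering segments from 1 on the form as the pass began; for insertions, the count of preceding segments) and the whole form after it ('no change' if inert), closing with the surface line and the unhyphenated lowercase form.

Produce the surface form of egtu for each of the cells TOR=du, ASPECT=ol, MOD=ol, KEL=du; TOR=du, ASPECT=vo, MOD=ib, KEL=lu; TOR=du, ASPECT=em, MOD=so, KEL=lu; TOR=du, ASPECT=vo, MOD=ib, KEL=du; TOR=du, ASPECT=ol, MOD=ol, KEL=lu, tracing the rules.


cell TOR=du, ASPECT=ol, MOD=ol, KEL=du:
underlying: egtu-se-pus-bu-kol
1. b -> p, d -> t, v -> f, z -> s / _ #: no change
2. p -> b, t -> d / V _ V: fires at position(s) 7: egtusebusbukol
surface: egtusebusbukol

cell TOR=du, ASPECT=vo, MOD=ib, KEL=lu:
underlying: egtu-mu-pus-b-d
1. b -> p, d -> t, v -> f, z -> s / _ #: fires at position(s) 11: egtumupusbt
2. p -> b, t -> d / V _ V: fires at position(s) 7: egtumubusbt
surface: egtumubusbt

cell TOR=du, ASPECT=em, MOD=so, KEL=lu:
underlying: egtu-pp-pus-t-d
1. b -> p, d -> t, v -> f, z -> s / _ #: fires at position(s) 11: egtupppustt
2. p -> b, t -> d / V _ V: no change
surface: egtupppustt

cell TOR=du, ASPECT=vo, MOD=ib, KEL=du:
underlying: egtu-mu-pus-b-kol
1. b -> p, d -> t, v -> f, z -> s / _ #: no change
2. p -> b, t -> d / V _ V: fires at position(s) 7: egtumubusbkol
surface: egtumubusbkol

cell TOR=du, ASPECT=ol, MOD=ol, KEL=lu:
underlying: egtu-se-pus-bu-d
1. b -> p, d -> t, v -> f, z -> s / _ #: fires at position(s) 12: egtusepusbut
2. p -> b, t -> d / V _ V: fires at position(s) 7: egtusebusbut
surface: egtusebusbut


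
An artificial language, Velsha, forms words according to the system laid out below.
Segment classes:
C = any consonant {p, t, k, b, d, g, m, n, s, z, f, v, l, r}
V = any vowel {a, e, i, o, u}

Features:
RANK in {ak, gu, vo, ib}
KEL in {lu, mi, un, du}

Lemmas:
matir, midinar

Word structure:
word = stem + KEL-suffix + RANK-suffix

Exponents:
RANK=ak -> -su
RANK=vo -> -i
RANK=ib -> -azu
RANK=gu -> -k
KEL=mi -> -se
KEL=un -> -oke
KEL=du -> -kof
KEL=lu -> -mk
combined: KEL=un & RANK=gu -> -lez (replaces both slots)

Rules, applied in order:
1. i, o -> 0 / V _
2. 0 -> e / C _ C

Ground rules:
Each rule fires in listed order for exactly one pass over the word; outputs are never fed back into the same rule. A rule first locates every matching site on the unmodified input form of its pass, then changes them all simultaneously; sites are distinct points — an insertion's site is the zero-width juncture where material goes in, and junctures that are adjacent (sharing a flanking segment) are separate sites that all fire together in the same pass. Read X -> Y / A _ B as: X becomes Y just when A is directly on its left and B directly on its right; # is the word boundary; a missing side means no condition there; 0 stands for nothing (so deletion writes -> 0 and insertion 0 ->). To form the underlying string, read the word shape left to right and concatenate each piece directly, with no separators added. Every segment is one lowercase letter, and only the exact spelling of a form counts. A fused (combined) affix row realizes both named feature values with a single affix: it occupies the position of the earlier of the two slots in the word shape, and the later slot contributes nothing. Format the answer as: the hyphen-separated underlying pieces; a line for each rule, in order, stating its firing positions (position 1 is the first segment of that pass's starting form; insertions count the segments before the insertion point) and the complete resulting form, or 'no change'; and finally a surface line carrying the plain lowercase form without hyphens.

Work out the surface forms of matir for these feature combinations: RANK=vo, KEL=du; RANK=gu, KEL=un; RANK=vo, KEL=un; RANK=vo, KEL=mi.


cell RANK=vo, KEL=du:
underlying: matir-kof-i
1. i, o -> 0 / V _: no change
2. 0 -> e / C _ C: inserts after position(s) 5: matirekofi
surface: matirekofi

cell RANK=gu, KEL=un:
underlying: matir-lez
1. i, o -> 0 / V _: no change
2. 0 -> e / C _ C: inserts after position(s) 5: matirelez
surface: matirelez

cell RANK=vo, KEL=un:
underlying: matir-oke-i
1. i, o -> 0 / V _: fires at position(s) 9: matiroke
2. 0 -> e / C _ C: no change
surface: matiroke

cell RANK=vo, KEL=mi:
underlying: matir-se-i
1. i, o -> 0 / V _: fires at position(s) 8: matirse
2. 0 -> e / C _ C: inserts after position(s) 5: matirese
surface: matirese


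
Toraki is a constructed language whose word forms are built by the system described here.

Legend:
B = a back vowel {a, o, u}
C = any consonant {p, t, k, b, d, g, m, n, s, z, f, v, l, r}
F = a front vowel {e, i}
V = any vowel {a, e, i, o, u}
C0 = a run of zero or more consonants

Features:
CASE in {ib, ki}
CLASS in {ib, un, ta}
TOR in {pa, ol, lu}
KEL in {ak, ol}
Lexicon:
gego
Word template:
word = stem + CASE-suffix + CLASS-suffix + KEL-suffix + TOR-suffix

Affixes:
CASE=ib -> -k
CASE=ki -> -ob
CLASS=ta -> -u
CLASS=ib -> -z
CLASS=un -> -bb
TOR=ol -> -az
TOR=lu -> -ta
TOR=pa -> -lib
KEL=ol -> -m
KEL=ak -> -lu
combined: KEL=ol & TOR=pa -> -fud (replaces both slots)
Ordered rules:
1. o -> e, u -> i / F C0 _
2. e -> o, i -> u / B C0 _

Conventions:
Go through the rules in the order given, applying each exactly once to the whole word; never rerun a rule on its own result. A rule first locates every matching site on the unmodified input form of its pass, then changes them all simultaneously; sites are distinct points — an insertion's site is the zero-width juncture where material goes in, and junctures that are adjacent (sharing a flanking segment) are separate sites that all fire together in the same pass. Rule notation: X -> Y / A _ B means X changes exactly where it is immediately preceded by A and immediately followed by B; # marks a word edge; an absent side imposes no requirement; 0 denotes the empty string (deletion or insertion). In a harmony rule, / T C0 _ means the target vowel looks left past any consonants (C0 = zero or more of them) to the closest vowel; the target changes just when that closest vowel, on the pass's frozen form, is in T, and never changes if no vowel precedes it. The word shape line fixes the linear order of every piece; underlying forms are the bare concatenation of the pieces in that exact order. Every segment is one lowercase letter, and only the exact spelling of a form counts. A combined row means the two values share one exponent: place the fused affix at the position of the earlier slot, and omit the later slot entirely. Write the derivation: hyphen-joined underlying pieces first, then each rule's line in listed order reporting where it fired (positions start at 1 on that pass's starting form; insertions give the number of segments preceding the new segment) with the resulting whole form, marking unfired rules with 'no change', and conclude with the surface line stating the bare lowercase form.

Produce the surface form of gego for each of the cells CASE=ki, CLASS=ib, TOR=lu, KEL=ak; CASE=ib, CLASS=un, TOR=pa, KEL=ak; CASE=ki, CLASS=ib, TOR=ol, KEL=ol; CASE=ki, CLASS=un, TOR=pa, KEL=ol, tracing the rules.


cell CASE=ki, CLASS=ib, TOR=lu, KEL=ak:
underlying: gego-ob-z-lu-ta
1. o -> e, u -> i / F C0 _: fires at position(s) 4: gegeobzluta
2. e -> o, i -> u / B C0 _: no change
surface: gegeobzluta

cell CASE=ib, CLASS=un, TOR=pa, KEL=ak:
underlying: gego-k-bb-lu-lib
1. o -> e, u -> i / F C0 _: fires at position(s) 4: gegekbblulib
2. e -> o, i -> u / B C0 _: fires at position(s) 11: gegekbblulub
surface: gegekbblulub

cell CASE=ki, CLASS=ib, TOR=ol, KEL=ol:
underlying: gego-ob-z-m-az
1. o -> e, u -> i / F C0 _: fires at position(s) 4: gegeobzmaz
2. e -> o, i -> u / B C0 _: no change
surface: gegeobzmaz

cell CASE=ki, CLASS=un, TOR=pa, KEL=ol:
underlying: gego-ob-bb-fud
1. o -> e, u -> i / F C0 _: fires at position(s) 4: gegeobbbfud
2. e -> o, i -> u / B C0 _: no change
surface: gegeobbbfud


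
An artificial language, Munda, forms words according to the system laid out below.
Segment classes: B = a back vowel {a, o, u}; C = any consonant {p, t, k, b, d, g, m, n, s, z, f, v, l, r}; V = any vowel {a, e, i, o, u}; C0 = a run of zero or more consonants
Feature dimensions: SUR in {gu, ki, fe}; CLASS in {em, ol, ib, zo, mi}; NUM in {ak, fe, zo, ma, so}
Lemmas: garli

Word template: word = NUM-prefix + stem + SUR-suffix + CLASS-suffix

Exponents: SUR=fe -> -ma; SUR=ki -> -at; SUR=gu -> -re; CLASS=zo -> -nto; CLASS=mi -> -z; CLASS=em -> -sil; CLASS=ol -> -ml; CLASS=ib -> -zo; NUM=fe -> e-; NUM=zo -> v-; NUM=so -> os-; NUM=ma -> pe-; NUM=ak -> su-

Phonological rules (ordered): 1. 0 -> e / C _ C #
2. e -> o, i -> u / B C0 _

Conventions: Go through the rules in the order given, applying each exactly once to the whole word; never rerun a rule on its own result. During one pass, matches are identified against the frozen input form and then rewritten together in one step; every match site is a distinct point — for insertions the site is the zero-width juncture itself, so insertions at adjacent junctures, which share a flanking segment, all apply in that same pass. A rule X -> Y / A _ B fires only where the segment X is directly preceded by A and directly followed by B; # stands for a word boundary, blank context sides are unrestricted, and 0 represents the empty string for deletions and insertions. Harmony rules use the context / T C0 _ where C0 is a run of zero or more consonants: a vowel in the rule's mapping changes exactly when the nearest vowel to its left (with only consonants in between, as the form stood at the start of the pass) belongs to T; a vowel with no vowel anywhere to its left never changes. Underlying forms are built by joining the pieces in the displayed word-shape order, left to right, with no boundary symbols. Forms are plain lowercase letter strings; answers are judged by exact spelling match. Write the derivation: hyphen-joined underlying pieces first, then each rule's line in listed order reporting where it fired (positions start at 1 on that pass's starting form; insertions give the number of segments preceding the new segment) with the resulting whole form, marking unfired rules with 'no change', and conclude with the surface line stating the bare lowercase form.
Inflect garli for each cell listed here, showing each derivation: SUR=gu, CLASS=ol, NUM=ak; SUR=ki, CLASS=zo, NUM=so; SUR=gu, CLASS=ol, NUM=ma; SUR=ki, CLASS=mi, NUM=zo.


cell SUR=gu, CLASS=ol, NUM=ak:
underlying: su-garli-re-ml
1. 0 -> e / C _ C #: inserts after position(s) 10: sugarliremel
2. e -> o, i -> u / B C0 _: fires at position(s) 7: sugarluremel
surface: sugarluremel

cell SUR=ki, CLASS=zo, NUM=so:
underlying: os-garli-at-nto
1. 0 -> e / C _ C #: no change
2. e -> o, i -> u / B C0 _: fires at position(s) 7: osgarluatnto
surface: osgarluatnto

cell SUR=gu, CLASS=ol, NUM=ma:
underlying: pe-garli-re-ml
1. 0 -> e / C _ C #: inserts after position(s) 10: pegarliremel
2. e -> o, i -> u / B C0 _: fires at position(s) 7: pegarluremel
surface: pegarluremel

cell SUR=ki, CLASS=mi, NUM=zo:
underlying: v-garli-at-z
1. 0 -> e / C _ C #: inserts after position(s) 8: vgarliatez
2. e -> o, i -> u / B C0 _: fires at position(s) 6, 9: vgarluatoz
surface: vgarluatoz


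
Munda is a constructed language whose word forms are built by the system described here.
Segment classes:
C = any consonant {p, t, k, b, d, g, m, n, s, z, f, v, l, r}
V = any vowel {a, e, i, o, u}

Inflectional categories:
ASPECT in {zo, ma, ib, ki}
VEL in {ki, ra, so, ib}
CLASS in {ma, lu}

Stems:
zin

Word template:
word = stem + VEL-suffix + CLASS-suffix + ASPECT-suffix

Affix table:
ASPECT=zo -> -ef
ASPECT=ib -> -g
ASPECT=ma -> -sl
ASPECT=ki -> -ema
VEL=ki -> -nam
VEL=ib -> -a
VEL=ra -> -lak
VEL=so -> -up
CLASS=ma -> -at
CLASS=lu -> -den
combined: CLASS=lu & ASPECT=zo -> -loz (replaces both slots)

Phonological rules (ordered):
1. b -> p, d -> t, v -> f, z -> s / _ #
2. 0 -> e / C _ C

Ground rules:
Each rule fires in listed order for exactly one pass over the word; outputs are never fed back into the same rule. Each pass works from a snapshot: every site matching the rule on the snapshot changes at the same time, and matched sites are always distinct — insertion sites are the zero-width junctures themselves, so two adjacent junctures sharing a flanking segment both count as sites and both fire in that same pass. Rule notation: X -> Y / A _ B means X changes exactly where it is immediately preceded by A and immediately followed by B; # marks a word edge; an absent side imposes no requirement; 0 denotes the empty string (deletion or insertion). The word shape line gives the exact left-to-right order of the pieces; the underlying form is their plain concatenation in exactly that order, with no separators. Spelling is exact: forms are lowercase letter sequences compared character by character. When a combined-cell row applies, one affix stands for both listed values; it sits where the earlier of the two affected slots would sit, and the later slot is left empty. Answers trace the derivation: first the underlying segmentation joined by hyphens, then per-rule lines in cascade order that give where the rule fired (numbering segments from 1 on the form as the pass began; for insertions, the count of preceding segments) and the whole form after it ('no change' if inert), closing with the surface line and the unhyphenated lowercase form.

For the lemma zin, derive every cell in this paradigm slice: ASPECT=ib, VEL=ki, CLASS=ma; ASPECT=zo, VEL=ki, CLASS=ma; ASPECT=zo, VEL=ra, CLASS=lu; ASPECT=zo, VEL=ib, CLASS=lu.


cell ASPECT=ib, VEL=ki, CLASS=ma:
underlying: zin-nam-at-g
1. b -> p, d -> t, v -> f, z -> s / _ #: no change
2. 0 -> e / C _ C: inserts after position(s) 3, 8: zinenamateg
surface: zinenamateg

cell ASPECT=zo, VEL=ki, CLASS=ma:
underlying: zin-nam-at-ef
1. b -> p, d -> t, v -> f, z -> s / _ #: no change
2. 0 -> e / C _ C: inserts after position(s) 3: zinenamatef
surface: zinenamatef

cell ASPECT=zo, VEL=ra, CLASS=lu:
underlying: zin-lak-loz
1. b -> p, d -> t, v -> f, z -> s / _ #: fires at position(s) 9: zinlaklos
2. 0 -> e / C _ C: inserts after position(s) 3, 6: zinelakelos
surface: zinelakelos

cell ASPECT=zo, VEL=ib, CLASS=lu:
underlying: zin-a-loz
1. b -> p, d -> t, v -> f, z -> s / _ #: fires at position(s) 7: zinalos
2. 0 -> e / C _ C: no change
surface: zinalos


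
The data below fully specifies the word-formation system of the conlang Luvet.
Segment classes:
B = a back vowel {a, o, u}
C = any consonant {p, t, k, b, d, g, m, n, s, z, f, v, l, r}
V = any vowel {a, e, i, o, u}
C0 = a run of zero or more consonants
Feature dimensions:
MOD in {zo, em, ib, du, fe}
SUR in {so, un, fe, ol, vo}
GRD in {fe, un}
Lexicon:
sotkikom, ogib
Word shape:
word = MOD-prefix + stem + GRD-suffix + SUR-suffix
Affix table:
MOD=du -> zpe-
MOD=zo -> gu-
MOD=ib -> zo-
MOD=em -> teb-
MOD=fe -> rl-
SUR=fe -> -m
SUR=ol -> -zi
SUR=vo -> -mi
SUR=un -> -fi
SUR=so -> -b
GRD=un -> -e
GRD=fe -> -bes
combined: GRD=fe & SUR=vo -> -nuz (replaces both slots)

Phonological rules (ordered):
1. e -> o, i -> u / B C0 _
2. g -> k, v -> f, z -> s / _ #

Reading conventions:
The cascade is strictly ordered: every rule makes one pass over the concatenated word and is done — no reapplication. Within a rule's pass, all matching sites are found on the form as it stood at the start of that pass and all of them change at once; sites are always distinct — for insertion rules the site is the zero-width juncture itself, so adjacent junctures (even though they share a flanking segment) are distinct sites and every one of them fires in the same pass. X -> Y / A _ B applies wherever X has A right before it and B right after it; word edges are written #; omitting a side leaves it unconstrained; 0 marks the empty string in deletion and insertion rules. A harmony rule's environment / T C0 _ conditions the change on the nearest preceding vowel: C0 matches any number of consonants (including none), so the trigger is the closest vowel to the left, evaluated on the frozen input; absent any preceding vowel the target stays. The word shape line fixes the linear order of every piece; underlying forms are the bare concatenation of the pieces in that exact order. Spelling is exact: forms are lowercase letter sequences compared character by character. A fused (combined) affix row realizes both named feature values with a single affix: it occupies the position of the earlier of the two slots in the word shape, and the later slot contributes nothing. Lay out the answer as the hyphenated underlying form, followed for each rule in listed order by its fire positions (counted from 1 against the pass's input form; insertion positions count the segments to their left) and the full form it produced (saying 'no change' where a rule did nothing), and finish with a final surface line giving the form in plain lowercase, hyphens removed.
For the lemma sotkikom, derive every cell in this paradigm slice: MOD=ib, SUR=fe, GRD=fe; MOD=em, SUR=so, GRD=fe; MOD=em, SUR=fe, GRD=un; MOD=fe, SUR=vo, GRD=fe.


cell MOD=ib, SUR=fe, GRD=fe:
underlying: zo-sotkikom-bes-m
1. e -> o, i -> u / B C0 _: fires at position(s) 7, 12: zosotkukombosm
2. g -> k, v -> f, z -> s / _ #: no change
surface: zosotkukombosm

cell MOD=em, SUR=so, GRD=fe:
underlying: teb-sotkikom-bes-b
1. e -> o, i -> u / B C0 _: fires at position(s) 8, 13: tebsotkukombosb
2. g -> k, v -> f, z -> s / _ #: no change
surface: tebsotkukombosb

cell MOD=em, SUR=fe, GRD=un:
underlying: teb-sotkikom-e-m
1. e -> o, i -> u / B C0 _: fires at position(s) 8, 12: tebsotkukomom
2. g -> k, v -> f, z -> s / _ #: no change
surface: tebsotkukomom

cell MOD=fe, SUR=vo, GRD=fe:
underlying: rl-sotkikom-nuz
1. e -> o, i -> u / B C0 _: fires at position(s) 7: rlsotkukomnuz
2. g -> k, v -> f, z -> s / _ #: fires at position(s) 13: rlsotkukomnus
surface: rlsotkukomnus


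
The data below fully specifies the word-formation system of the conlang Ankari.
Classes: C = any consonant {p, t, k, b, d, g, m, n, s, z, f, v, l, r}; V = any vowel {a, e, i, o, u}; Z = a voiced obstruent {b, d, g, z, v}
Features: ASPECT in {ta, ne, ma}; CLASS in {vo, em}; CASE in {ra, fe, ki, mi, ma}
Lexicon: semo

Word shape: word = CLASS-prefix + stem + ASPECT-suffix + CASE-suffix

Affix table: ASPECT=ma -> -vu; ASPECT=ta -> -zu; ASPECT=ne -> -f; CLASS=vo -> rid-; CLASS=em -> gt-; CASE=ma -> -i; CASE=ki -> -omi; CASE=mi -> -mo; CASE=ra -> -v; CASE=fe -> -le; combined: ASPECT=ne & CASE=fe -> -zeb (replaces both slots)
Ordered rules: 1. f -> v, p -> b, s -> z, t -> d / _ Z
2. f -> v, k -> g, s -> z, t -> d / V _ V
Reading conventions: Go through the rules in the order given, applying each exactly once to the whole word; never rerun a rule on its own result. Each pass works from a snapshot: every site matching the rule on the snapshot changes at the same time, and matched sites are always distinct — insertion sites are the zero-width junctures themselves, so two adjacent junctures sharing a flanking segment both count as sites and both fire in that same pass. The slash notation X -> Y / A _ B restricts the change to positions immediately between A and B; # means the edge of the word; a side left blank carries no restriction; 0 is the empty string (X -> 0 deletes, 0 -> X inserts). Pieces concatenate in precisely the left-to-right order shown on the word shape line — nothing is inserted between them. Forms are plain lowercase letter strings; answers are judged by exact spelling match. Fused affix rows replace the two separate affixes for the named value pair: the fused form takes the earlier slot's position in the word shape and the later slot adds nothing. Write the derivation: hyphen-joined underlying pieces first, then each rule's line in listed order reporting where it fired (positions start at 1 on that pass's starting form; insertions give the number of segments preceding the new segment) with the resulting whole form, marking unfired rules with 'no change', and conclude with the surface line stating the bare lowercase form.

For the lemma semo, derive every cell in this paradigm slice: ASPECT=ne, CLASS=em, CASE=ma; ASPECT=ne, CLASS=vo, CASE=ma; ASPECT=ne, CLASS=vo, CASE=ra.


cell ASPECT=ne, CLASS=em, CASE=ma:
underlying: gt-semo-f-i
1. f -> v, p -> b, s -> z, t -> d / _ Z: no change
2. f -> v, k -> g, s -> z, t -> d / V _ V: fires at position(s) 7: gtsemovi
surface: gtsemovi

cell ASPECT=ne, CLASS=vo, CASE=ma:
underlying: rid-semo-f-i
1. f -> v, p -> b, s -> z, t -> d / _ Z: no change
2. f -> v, k -> g, s -> z, t -> d / V _ V: fires at position(s) 8: ridsemovi
surface: ridsemovi

cell ASPECT=ne, CLASS=vo, CASE=ra:
underlying: rid-semo-f-v
1. f -> v, p -> b, s -> z, t -> d / _ Z: fires at position(s) 8: ridsemovv
2. f -> v, k -> g, s -> z, t -> d / V _ V: no change
surface: ridsemovv


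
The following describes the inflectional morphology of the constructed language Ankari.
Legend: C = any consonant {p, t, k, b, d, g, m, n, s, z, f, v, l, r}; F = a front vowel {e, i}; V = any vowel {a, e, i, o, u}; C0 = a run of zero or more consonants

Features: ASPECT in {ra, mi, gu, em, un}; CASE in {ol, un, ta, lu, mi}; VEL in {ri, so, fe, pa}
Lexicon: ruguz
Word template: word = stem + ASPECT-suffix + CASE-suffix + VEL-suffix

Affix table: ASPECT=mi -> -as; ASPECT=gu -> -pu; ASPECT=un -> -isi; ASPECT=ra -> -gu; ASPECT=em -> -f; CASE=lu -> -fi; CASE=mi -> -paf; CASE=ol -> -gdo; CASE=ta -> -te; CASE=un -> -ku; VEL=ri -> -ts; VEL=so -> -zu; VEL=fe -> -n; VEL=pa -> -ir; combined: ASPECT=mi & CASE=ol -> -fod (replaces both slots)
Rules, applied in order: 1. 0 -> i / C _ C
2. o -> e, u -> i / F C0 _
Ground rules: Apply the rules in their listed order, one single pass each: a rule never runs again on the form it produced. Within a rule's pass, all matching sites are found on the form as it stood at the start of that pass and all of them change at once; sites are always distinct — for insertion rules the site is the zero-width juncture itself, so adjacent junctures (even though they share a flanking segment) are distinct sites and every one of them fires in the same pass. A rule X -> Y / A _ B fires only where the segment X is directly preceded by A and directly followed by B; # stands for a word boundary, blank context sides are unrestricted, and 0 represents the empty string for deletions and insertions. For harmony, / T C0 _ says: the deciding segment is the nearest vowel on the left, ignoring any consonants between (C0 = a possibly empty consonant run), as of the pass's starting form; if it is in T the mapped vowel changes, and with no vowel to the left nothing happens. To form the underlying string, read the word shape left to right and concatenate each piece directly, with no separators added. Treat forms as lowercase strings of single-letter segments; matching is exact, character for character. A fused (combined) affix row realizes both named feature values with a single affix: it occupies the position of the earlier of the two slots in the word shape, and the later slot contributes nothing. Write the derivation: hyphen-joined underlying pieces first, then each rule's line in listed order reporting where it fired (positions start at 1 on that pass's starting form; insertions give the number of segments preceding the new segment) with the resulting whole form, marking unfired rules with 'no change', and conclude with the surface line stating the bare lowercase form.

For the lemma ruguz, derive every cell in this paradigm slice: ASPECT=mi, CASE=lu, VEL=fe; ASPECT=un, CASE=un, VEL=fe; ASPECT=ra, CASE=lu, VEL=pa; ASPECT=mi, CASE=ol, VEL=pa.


cell ASPECT=mi, CASE=lu, VEL=fe:
underlying: ruguz-as-fi-n
1. 0 -> i / C _ C: inserts after position(s) 7: ruguzasifin
2. o -> e, u -> i / F C0 _: no change
surface: ruguzasifin

cell ASPECT=un, CASE=un, VEL=fe:
underlying: ruguz-isi-ku-n
1. 0 -> i / C _ C: no change
2. o -> e, u -> i / F C0 _: fires at position(s) 10: ruguzisikin
surface: ruguzisikin

cell ASPECT=ra, CASE=lu, VEL=pa:
underlying: ruguz-gu-fi-ir
1. 0 -> i / C _ C: inserts after position(s) 5: ruguzigufiir
2. o -> e, u -> i / F C0 _: fires at position(s) 8: ruguzigifiir
surface: ruguzigifiir

cell ASPECT=mi, CASE=ol, VEL=pa:
underlying: ruguz-fod-ir
1. 0 -> i / C _ C: inserts after position(s) 5: ruguzifodir
2. o -> e, u -> i / F C0 _: fires at position(s) 8: ruguzifedir
surface: ruguzifedir


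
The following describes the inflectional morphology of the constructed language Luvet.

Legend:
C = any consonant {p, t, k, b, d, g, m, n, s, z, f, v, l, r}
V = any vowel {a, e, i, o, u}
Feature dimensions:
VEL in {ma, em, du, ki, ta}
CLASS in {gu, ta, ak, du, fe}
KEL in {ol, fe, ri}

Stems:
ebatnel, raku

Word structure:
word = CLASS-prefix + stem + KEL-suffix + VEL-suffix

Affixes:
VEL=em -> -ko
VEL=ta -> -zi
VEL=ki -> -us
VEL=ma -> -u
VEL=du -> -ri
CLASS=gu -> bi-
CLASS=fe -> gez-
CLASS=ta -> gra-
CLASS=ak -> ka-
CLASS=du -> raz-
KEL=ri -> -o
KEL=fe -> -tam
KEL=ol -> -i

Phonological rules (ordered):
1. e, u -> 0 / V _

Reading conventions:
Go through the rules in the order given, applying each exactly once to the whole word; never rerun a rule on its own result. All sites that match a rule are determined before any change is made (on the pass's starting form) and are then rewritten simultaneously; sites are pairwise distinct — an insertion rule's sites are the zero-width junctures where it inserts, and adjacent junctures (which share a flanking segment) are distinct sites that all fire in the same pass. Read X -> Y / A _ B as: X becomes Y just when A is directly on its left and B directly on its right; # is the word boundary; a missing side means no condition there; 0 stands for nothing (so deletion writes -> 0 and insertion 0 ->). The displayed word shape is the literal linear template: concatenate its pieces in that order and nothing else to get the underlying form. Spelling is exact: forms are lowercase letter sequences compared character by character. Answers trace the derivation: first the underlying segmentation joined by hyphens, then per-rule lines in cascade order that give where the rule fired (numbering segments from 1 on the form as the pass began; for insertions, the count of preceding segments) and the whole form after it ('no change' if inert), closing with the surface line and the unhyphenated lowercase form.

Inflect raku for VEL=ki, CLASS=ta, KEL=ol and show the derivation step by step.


underlying: gra-raku-i-us
1. e, u -> 0 / V _: fires at position(s) 9: grarakuis
surface: grarakuis
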